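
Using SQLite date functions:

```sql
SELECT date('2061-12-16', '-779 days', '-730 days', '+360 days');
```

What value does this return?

2058-10-24

Applying '-779 days' to 2061-12-16: counting 779 days back gives 2059-10-29.
Applying '-730 days' to 2059-10-29: counting 730 days back gives 2057-10-29.
Applying '+360 days' to 2057-10-29: counting 360 days forward gives 2058-10-24.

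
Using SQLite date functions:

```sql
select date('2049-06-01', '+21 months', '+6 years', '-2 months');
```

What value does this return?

2057-01-01

Adding +21 months to 2049-06-01 gives 2051-03-01.
Adding +6 years to 2051-03-01 gives 2057-03-01.
Adding -2 months to 2057-03-01 gives 2057-01-01.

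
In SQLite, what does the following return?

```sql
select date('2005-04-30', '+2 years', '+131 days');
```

Adding +2 years to 2005-04-30 gives 2007-04-30.
Applying '+131 days' to 2007-04-30: counting 131 days forward gives 2007-09-08.

2007-09-08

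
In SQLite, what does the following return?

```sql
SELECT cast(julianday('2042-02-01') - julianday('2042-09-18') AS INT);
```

-229

27 days remain in February 2042 after the 1st (28 − 1).
Full months from March 2042 through August 2042 contribute their day counts.
Then 18 days into September 2042.
Total: 27 + 31 + 30 + 31 + 30 + 31 + 31 + 18 = 229.
The subtraction is earlier − later, so the result is −229 → -229.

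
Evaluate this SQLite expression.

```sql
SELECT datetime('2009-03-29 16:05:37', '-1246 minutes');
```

2009-03-28 19:19:37

1246 minutes = 20h 46m; -1246 minutes from 2009-03-29 16:05:37 is 2009-03-28 19:19:37 (crosses midnight).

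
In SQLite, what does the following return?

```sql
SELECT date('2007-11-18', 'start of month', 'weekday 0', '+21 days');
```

2007-11-25

`start of month` rewinds 2007-11-18 to 2007-11-01.
`weekday 0` advances to the next Sunday; 2007-11-01 is a Thursday, so it moves forward to 2007-11-04.
Advancing 21 more days within November lands on 2007-11-25.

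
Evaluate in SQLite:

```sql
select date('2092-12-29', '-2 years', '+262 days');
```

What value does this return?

2091-09-17

Adding -2 years to 2092-12-29 gives 2090-12-29.
Applying '+262 days' to 2090-12-29: counting 262 days forward gives 2091-09-17.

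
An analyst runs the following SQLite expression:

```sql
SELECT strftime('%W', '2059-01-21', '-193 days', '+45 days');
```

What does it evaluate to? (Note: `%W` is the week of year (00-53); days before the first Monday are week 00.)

34

First apply '-193 days', '+45 days': 2059-01-21 → 2058-08-26.
2058-08-26 is a Monday. SQLite's %W counts Mondays since the year started; the result is 34.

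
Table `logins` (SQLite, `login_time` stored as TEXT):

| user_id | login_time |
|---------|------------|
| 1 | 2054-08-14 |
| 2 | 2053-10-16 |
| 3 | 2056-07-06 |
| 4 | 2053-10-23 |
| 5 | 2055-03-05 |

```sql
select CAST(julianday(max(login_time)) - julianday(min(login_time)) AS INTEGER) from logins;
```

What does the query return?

MIN = 2053-10-16, MAX = 2056-07-06.
15 days remain in October 2053 after the 16th (31 − 16).
Full months from November 2053 through June 2056 contribute their day counts.
Then 6 days into July 2056.
Total: 15 + 30 + 31 + 31 + 28 + 31 + 30 + 31 + 30 + 31 + 31 + 30 + 31 + 30 + 31 + 31 + 28 + 31 + 30 + 31 + 30 + 31 + 31 + 30 + 31 + 30 + 31 + 31 + 29 + 31 + 30 + 31 + 30 + 6 = 994.

994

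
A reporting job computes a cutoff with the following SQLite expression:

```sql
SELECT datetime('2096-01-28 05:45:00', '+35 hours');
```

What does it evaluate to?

2096-01-29 16:45:00

+35 hours from 2096-01-28 05:45:00 is 2096-01-29 16:45:00 (crosses midnight).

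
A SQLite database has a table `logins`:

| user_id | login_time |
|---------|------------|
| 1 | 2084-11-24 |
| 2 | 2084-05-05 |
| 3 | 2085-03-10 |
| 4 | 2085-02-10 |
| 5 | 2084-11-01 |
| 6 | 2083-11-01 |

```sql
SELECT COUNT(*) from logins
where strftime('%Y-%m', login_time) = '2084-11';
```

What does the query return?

Rows with year-month 2084-11: 2084-11-24, 2084-11-01 → 2.

2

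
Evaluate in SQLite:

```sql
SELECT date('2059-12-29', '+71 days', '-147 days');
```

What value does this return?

Applying '+71 days' to 2059-12-29: counting 71 days forward gives 2060-03-09.
Applying '-147 days' to 2060-03-09: counting 147 days back gives 2059-10-14.

2059-10-14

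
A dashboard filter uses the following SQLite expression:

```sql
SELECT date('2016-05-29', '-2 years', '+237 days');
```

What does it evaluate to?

2015-01-21

Adding -2 years to 2016-05-29 gives 2014-05-29.
Applying '+237 days' to 2014-05-29: counting 237 days forward gives 2015-01-21.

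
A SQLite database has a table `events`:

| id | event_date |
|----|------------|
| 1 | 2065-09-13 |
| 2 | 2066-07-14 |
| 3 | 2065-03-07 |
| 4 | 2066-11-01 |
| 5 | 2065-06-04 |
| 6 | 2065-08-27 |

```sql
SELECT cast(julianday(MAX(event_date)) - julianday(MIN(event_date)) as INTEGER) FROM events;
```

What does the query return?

MIN = 2065-03-07, MAX = 2066-11-01.
24 days remain in March 2065 after the 7th (31 − 7).
Full months from April 2065 through October 2066 contribute their day counts.
Then 1 day into November 2066.
Total: 24 + 30 + 31 + 30 + 31 + 31 + 30 + 31 + 30 + 31 + 31 + 28 + 31 + 30 + 31 + 30 + 31 + 31 + 30 + 31 + 1 = 604.

604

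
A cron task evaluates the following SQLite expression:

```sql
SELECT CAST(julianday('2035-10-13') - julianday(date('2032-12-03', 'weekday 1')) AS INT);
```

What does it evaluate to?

`weekday 1` advances to the next Monday; 2032-12-03 is a Friday, so it moves forward to 2032-12-06.
25 days remain in December 2032 after the 6th (31 − 6).
Full months from January 2033 through September 2035 contribute their day counts.
Then 13 days into October 2035.
Total: 25 + 31 + 28 + 31 + 30 + 31 + 30 + 31 + 31 + 30 + 31 + 30 + 31 + 31 + 28 + 31 + 30 + 31 + 30 + 31 + 31 + 30 + 31 + 30 + 31 + 31 + 28 + 31 + 30 + 31 + 30 + 31 + 31 + 30 + 13 = 1041.

1041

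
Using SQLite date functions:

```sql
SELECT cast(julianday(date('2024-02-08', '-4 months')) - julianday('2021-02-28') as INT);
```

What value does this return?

Adding -4 months to 2024-02-08 gives 2023-10-08.
0 days remain in February 2021 after the 28th (28 − 28).
Full months from March 2021 through September 2023 contribute their day counts.
Then 8 days into October 2023.
Total: 0 + 31 + 30 + 31 + 30 + 31 + 31 + 30 + 31 + 30 + 31 + 31 + 28 + 31 + 30 + 31 + 30 + 31 + 31 + 30 + 31 + 30 + 31 + 31 + 28 + 31 + 30 + 31 + 30 + 31 + 31 + 30 + 8 = 952.

952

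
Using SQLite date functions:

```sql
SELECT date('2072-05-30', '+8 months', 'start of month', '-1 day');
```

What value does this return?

Adding +8 months to 2072-05-30 gives 2073-01-30.
`start of month` rewinds 2073-01-30 to 2073-01-01.
Going back 1 day from 2073-01-01 reaches 2072-12-31 (last day of December, 31 days).

2072-12-31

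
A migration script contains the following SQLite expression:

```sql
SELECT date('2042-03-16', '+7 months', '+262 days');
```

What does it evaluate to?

Adding +7 months to 2042-03-16 gives 2042-10-16.
Applying '+262 days' to 2042-10-16: counting 262 days forward gives 2043-07-05.

2043-07-05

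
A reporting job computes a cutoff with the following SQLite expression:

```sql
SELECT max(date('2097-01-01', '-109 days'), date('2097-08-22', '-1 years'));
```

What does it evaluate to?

date('2097-01-01', '-109 days') → 2096-09-14.
date('2097-08-22', '-1 years') → 2096-08-22.
Later of the two is 2096-09-14.

2096-09-14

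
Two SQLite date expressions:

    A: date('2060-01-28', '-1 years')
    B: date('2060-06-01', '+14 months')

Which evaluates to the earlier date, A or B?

A

A = 2059-01-28.
B = 2061-08-01.
A is earlier.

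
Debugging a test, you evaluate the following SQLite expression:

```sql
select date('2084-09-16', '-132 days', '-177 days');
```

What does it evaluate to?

Applying '-132 days' to 2084-09-16: counting 132 days back gives 2084-05-07.
Applying '-177 days' to 2084-05-07: counting 177 days back gives 2083-11-12.

2083-11-12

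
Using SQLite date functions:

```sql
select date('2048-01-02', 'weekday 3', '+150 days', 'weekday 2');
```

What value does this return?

2048-06-09

`weekday 3` advances to the next Wednesday; 2048-01-02 is a Thursday, so it moves forward to 2048-01-08.
Applying '+150 days' to 2048-01-08: counting 150 days forward gives 2048-06-06.
`weekday 2` advances to the next Tuesday; 2048-06-06 is a Saturday, so it moves forward to 2048-06-09.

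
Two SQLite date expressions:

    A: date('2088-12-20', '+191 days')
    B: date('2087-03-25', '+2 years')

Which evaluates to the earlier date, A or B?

B

A = 2089-06-29.
B = 2089-03-25.
B is earlier.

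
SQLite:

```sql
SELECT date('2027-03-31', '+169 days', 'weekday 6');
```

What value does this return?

2027-09-18

Applying '+169 days' to 2027-03-31: counting 169 days forward gives 2027-09-16.
`weekday 6` advances to the next Saturday; 2027-09-16 is a Thursday, so it moves forward to 2027-09-18.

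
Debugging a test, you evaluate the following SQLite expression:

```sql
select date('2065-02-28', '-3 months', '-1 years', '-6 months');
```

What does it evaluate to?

2063-05-28

Adding -3 months to 2065-02-28 gives 2064-11-28.
Adding -1 year to 2064-11-28 gives 2063-11-28.
Adding -6 months to 2063-11-28 gives 2063-05-28.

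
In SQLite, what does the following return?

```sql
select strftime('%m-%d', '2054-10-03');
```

`%m-%d` extracts the month-day: 10-03.

10-03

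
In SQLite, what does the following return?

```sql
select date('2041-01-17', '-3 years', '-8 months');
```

2037-05-17

Adding -3 years to 2041-01-17 gives 2038-01-17.
Adding -8 months to 2038-01-17 gives 2037-05-17.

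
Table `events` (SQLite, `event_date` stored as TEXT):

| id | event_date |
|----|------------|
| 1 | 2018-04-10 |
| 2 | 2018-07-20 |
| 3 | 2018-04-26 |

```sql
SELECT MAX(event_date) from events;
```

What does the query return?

2018-07-20

MAX over {2018-04-10, 2018-04-26, 2018-07-20}.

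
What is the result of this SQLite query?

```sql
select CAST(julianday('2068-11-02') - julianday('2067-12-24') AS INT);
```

7 days remain in December 2067 after the 24th (31 − 24).
Full months from January 2068 through October 2068 contribute their day counts.
Then 2 days into November 2068.
Total: 7 + 31 + 29 + 31 + 30 + 31 + 30 + 31 + 31 + 30 + 31 + 2 = 314.

314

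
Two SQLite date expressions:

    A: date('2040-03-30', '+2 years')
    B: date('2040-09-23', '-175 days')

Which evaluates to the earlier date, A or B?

A = 2042-03-30.
B = 2040-04-01.
B is earlier.

B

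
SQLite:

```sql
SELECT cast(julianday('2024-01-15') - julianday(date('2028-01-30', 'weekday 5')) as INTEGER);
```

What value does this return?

-1481

`weekday 5` advances to the next Friday; 2028-01-30 is a Sunday, so it moves forward to 2028-02-04.
16 days remain in January 2024 after the 15th (31 − 15).
Full months from February 2024 through January 2028 contribute their day counts.
Then 4 days into February 2028.
Total: 16 + 29 + 31 + 30 + 31 + 30 + 31 + 31 + 30 + 31 + 30 + 31 + 31 + 28 + 31 + 30 + 31 + 30 + 31 + 31 + 30 + 31 + 30 + 31 + 31 + 28 + 31 + 30 + 31 + 30 + 31 + 31 + 30 + 31 + 30 + 31 + 31 + 28 + 31 + 30 + 31 + 30 + 31 + 31 + 30 + 31 + 30 + 31 + 31 + 4 = 1481.
The subtraction is earlier − later, so the result is −1481 → -1481.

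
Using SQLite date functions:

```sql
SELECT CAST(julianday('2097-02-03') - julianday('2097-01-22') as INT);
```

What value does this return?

12

9 days remain in January 2097 after the 22nd (31 − 22).
Then 3 days into February 2097.
Total: 9 + 3 = 12.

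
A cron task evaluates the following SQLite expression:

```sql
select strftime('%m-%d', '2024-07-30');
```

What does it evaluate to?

`%m-%d` extracts the month-day: 07-30.

07-30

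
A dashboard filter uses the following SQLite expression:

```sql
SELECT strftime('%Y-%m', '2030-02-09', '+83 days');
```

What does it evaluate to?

2030-05

First apply '+83 days': 2030-02-09 → 2030-05-03.
`%Y-%m` extracts the year-month: 2030-05.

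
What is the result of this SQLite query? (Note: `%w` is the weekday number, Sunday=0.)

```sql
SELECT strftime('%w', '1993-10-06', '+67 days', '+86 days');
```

2

First apply '+67 days', '+86 days': 1993-10-06 → 1994-03-08.
1994-03-08 is a Tuesday; with Sunday=0 that is 2.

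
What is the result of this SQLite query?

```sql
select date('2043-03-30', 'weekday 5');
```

`weekday 5` advances to the next Friday; 2043-03-30 is a Monday, so it moves forward to 2043-04-03.

2043-04-03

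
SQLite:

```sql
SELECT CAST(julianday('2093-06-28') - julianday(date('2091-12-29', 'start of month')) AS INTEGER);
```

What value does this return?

`start of month` rewinds 2091-12-29 to 2091-12-01.
30 days remain in December 2091 after the 1st (31 − 1).
Full months from January 2092 through May 2093 contribute their day counts.
Then 28 days into June 2093.
Total: 30 + 31 + 29 + 31 + 30 + 31 + 30 + 31 + 31 + 30 + 31 + 30 + 31 + 31 + 28 + 31 + 30 + 31 + 28 = 575.

575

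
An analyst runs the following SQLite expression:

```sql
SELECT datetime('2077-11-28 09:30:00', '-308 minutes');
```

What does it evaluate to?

308 minutes = 5h 8m; -308 minutes from 2077-11-28 09:30:00 is 2077-11-28 04:22:00.

2077-11-28 04:22:00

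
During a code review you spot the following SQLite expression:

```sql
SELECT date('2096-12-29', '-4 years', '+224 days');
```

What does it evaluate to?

Adding -4 years to 2096-12-29 gives 2092-12-29.
Applying '+224 days' to 2092-12-29: counting 224 days forward gives 2093-08-10.

2093-08-10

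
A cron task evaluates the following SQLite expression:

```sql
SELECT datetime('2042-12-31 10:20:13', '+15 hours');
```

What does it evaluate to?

+15 hours from 2042-12-31 10:20:13 is 2043-01-01 01:20:13 (crosses midnight).

2043-01-01 01:20:13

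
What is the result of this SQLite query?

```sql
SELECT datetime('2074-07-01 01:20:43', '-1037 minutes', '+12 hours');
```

1037 minutes = 17h 17m; -1037 minutes from 2074-07-01 01:20:43 is 2074-06-30 08:03:43 (crosses midnight).
+12 hours from 2074-06-30 08:03:43 is 2074-06-30 20:03:43.

2074-06-30 20:03:43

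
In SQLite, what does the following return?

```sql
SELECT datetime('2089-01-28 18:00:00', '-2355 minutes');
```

2089-01-27 02:45:00

2355 minutes = 39h 15m; -2355 minutes from 2089-01-28 18:00:00 is 2089-01-27 02:45:00 (crosses midnight).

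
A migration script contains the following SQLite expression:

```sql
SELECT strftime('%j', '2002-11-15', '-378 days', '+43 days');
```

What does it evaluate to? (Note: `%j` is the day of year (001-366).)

349

First apply '-378 days', '+43 days': 2002-11-15 → 2001-12-15.
Day-of-year for 2001-12-15: days since 2001-01-01 inclusive = 349, zero-padded to 349.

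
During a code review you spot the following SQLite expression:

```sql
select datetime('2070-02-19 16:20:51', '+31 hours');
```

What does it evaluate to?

2070-02-20 23:20:51

+31 hours from 2070-02-19 16:20:51 is 2070-02-20 23:20:51 (crosses midnight).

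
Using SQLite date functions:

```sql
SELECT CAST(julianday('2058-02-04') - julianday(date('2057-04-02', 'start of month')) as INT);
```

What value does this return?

`start of month` rewinds 2057-04-02 to 2057-04-01.
29 days remain in April 2057 after the 1st (30 − 1).
Full months from May 2057 through January 2058 contribute their day counts.
Then 4 days into February 2058.
Total: 29 + 31 + 30 + 31 + 31 + 30 + 31 + 30 + 31 + 31 + 4 = 309.

309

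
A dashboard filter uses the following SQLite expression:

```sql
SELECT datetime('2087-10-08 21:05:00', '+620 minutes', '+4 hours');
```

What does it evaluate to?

620 minutes = 10h 20m; +620 minutes from 2087-10-08 21:05:00 is 2087-10-09 07:25:00 (crosses midnight).
+4 hours from 2087-10-09 07:25:00 is 2087-10-09 11:25:00.

2087-10-09 11:25:00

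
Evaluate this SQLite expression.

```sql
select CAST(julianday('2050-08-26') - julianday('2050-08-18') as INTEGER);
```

8

Both dates are in August 2050: 26 − 18 = 8.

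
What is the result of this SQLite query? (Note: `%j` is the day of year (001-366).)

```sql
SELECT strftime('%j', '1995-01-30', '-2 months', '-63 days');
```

271

First apply '-2 months', '-63 days': 1995-01-30 → 1994-09-28.
Day-of-year for 1994-09-28: days since 1994-01-01 inclusive = 271, zero-padded to 271.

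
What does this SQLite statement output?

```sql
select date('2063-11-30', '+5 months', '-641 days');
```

2062-07-29

Adding +5 months to 2063-11-30 gives 2064-04-30.
Applying '-641 days' to 2064-04-30: counting 641 days back gives 2062-07-29.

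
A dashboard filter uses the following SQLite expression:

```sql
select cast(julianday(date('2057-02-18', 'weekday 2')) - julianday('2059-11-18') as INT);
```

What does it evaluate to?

`weekday 2` advances to the next Tuesday; 2057-02-18 is a Sunday, so it moves forward to 2057-02-20.
8 days remain in February 2057 after the 20th (28 − 20).
Full months from March 2057 through October 2059 contribute their day counts.
Then 18 days into November 2059.
Total: 8 + 31 + 30 + 31 + 30 + 31 + 31 + 30 + 31 + 30 + 31 + 31 + 28 + 31 + 30 + 31 + 30 + 31 + 31 + 30 + 31 + 30 + 31 + 31 + 28 + 31 + 30 + 31 + 30 + 31 + 31 + 30 + 31 + 18 = 1001.
The subtraction is earlier − later, so the result is −1001 → -1001.

-1001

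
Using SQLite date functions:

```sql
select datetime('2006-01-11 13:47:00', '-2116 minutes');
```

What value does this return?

2006-01-10 02:31:00

2116 minutes = 35h 16m; -2116 minutes from 2006-01-11 13:47:00 is 2006-01-10 02:31:00 (crosses midnight).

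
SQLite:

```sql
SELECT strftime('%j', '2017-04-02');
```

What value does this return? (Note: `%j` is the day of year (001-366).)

092

Day-of-year for 2017-04-02: days since 2017-01-01 inclusive = 92, zero-padded to 092.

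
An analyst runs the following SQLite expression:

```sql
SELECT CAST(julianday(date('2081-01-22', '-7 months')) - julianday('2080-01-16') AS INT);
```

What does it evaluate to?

158

Adding -7 months to 2081-01-22 gives 2080-06-22.
15 days remain in January 2080 after the 16th (31 − 16).
February 2080: 29 days (leap year).
March 2080: 31 days.
April 2080: 30 days.
May 2080: 31 days.
Then 22 days into June 2080.
Total: 15 + 29 + 31 + 30 + 31 + 22 = 158.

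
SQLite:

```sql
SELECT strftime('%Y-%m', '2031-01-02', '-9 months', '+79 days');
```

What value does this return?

2030-06

First apply '-9 months', '+79 days': 2031-01-02 → 2030-06-20.
`%Y-%m` extracts the year-month: 2030-06.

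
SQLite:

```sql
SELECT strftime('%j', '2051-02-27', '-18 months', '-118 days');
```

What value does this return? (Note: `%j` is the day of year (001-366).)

First apply '-18 months', '-118 days': 2051-02-27 → 2049-05-01.
Day-of-year for 2049-05-01: days since 2049-01-01 inclusive = 121, zero-padded to 121.

121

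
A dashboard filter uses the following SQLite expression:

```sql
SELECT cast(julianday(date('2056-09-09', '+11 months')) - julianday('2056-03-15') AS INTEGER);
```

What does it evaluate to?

512

Adding +11 months to 2056-09-09 gives 2057-08-09.
16 days remain in March 2056 after the 15th (31 − 15).
Full months from April 2056 through July 2057 contribute their day counts.
Then 9 days into August 2057.
Total: 16 + 30 + 31 + 30 + 31 + 31 + 30 + 31 + 30 + 31 + 31 + 28 + 31 + 30 + 31 + 30 + 31 + 9 = 512.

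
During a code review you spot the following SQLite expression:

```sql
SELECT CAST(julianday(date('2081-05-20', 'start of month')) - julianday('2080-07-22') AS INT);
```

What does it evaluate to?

283

`start of month` rewinds 2081-05-20 to 2081-05-01.
9 days remain in July 2080 after the 22nd (31 − 22).
Full months from August 2080 through April 2081 contribute their day counts.
Then 1 day into May 2081.
Total: 9 + 31 + 30 + 31 + 30 + 31 + 31 + 28 + 31 + 30 + 1 = 283.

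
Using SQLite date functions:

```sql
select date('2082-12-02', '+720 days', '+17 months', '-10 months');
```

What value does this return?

Applying '+720 days' to 2082-12-02: counting 720 days forward gives 2084-11-21.
Adding +17 months to 2084-11-21 gives 2086-04-21.
Adding -10 months to 2086-04-21 gives 2085-06-21.

2085-06-21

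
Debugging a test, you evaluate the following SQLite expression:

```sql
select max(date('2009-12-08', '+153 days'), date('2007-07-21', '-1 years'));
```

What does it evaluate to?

2010-05-10

date('2009-12-08', '+153 days') → 2010-05-10.
date('2007-07-21', '-1 years') → 2006-07-21.
Later of the two is 2010-05-10.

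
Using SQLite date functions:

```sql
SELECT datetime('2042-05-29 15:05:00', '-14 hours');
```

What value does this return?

-14 hours from 2042-05-29 15:05:00 is 2042-05-29 01:05:00.

2042-05-29 01:05:00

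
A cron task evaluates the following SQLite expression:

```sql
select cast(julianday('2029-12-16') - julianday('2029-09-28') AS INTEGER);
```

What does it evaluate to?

2 days remain in September 2029 after the 28th (30 − 28).
October 2029: 31 days.
November 2029: 30 days.
Then 16 days into December 2029.
Total: 2 + 31 + 30 + 16 = 79.

79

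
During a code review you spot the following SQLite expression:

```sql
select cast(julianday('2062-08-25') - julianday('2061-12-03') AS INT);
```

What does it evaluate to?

265

28 days remain in December 2061 after the 3rd (31 − 3).
Full months from January 2062 through July 2062 contribute their day counts.
Then 25 days into August 2062.
Total: 28 + 31 + 28 + 31 + 30 + 31 + 30 + 31 + 25 = 265.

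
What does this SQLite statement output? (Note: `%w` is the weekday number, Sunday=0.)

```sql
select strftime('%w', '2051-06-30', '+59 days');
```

1

First apply '+59 days': 2051-06-30 → 2051-08-28.
2051-08-28 is a Monday; with Sunday=0 that is 1.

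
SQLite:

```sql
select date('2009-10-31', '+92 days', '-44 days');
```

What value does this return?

Applying '+92 days' to 2009-10-31: counting 92 days forward gives 2010-01-31.
Applying '-44 days' to 2010-01-31: counting 44 days back gives 2009-12-18.

2009-12-18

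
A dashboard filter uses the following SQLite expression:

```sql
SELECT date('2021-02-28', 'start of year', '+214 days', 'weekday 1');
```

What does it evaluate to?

`start of year` rewinds 2021-02-28 to 2021-01-01.
Applying '+214 days' to 2021-01-01: counting 214 days forward gives 2021-08-03.
`weekday 1` advances to the next Monday; 2021-08-03 is a Tuesday, so it moves forward to 2021-08-09.

2021-08-09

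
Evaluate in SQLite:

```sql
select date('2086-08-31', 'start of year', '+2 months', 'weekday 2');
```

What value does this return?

`start of year` rewinds 2086-08-31 to 2086-01-01.
Adding +2 months to 2086-01-01 gives 2086-03-01.
`weekday 2` advances to the next Tuesday; 2086-03-01 is a Friday, so it moves forward to 2086-03-05.

2086-03-05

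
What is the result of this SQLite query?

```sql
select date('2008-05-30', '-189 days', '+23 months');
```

Applying '-189 days' to 2008-05-30: counting 189 days back gives 2007-11-23.
Adding +23 months to 2007-11-23 gives 2009-10-23.

2009-10-23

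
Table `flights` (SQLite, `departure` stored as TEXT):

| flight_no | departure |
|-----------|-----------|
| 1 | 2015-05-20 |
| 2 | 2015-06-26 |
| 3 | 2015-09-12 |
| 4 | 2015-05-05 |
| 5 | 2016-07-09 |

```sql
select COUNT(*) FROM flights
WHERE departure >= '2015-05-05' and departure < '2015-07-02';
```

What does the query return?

3

Rows in [2015-05-05, 2015-07-02): 2015-05-20, 2015-06-26, 2015-05-05 → 3 rows.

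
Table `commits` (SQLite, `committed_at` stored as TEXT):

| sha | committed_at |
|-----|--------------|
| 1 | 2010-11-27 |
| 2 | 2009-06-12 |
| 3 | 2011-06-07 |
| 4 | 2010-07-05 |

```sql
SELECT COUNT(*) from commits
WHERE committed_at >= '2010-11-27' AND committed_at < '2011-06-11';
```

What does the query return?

Rows in [2010-11-27, 2011-06-11): 2010-11-27, 2011-06-07 → 2 rows.

2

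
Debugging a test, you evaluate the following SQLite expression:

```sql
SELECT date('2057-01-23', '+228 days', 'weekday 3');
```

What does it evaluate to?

Applying '+228 days' to 2057-01-23: counting 228 days forward gives 2057-09-08.
`weekday 3` advances to the next Wednesday; 2057-09-08 is a Saturday, so it moves forward to 2057-09-12.

2057-09-12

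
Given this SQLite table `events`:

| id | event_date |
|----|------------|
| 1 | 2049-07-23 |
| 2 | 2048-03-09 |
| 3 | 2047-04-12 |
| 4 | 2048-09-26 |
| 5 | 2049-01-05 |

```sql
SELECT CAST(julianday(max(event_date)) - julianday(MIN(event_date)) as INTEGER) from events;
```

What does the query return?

MIN = 2047-04-12, MAX = 2049-07-23.
18 days remain in April 2047 after the 12th (30 − 12).
Full months from May 2047 through June 2049 contribute their day counts.
Then 23 days into July 2049.
Total: 18 + 31 + 30 + 31 + 31 + 30 + 31 + 30 + 31 + 31 + 29 + 31 + 30 + 31 + 30 + 31 + 31 + 30 + 31 + 30 + 31 + 31 + 28 + 31 + 30 + 31 + 30 + 23 = 833.

833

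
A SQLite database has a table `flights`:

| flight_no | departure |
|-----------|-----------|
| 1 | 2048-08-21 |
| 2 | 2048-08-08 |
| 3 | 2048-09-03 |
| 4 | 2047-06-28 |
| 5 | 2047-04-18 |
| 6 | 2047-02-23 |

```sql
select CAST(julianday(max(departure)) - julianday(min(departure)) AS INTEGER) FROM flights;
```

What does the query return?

558

MIN = 2047-02-23, MAX = 2048-09-03.
5 days remain in February 2047 after the 23rd (28 − 23).
Full months from March 2047 through August 2048 contribute their day counts.
Then 3 days into September 2048.
Total: 5 + 31 + 30 + 31 + 30 + 31 + 31 + 30 + 31 + 30 + 31 + 31 + 29 + 31 + 30 + 31 + 30 + 31 + 31 + 3 = 558.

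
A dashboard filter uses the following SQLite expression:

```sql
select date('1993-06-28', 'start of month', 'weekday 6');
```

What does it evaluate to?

1993-06-05

`start of month` rewinds 1993-06-28 to 1993-06-01.
`weekday 6` advances to the next Saturday; 1993-06-01 is a Tuesday, so it moves forward to 1993-06-05.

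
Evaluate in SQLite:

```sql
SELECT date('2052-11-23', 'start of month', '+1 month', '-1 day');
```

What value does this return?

2052-11-30

`start of month` rewinds 2052-11-23 to 2052-11-01.
Adding +1 month to 2052-11-01 gives 2052-12-01.
Going back 1 day from 2052-12-01 reaches 2052-11-30 (last day of November, 30 days).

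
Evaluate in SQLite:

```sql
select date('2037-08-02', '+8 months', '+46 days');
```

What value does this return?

Adding +8 months to 2037-08-02 gives 2038-04-02.
Applying '+46 days' to 2038-04-02: counting 46 days forward gives 2038-05-18.

2038-05-18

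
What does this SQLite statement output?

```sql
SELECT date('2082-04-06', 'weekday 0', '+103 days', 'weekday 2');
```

2082-07-28

`weekday 0` advances to the next Sunday; 2082-04-06 is a Monday, so it moves forward to 2082-04-12.
Applying '+103 days' to 2082-04-12: counting 103 days forward gives 2082-07-24.
`weekday 2` advances to the next Tuesday; 2082-07-24 is a Friday, so it moves forward to 2082-07-28.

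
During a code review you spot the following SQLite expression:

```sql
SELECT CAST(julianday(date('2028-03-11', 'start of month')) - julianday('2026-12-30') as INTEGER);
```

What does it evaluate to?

427

`start of month` rewinds 2028-03-11 to 2028-03-01.
1 day remains in December 2026 after the 30th (31 − 30).
Full months from January 2027 through February 2028 contribute their day counts.
Then 1 day into March 2028.
Total: 1 + 31 + 28 + 31 + 30 + 31 + 30 + 31 + 31 + 30 + 31 + 30 + 31 + 31 + 29 + 1 = 427.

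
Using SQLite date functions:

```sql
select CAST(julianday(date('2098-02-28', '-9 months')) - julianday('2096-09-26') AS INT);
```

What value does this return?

Adding -9 months to 2098-02-28 gives 2097-05-28.
4 days remain in September 2096 after the 26th (30 − 26).
Full months from October 2096 through April 2097 contribute their day counts.
Then 28 days into May 2097.
Total: 4 + 31 + 30 + 31 + 31 + 28 + 31 + 30 + 28 = 244.

244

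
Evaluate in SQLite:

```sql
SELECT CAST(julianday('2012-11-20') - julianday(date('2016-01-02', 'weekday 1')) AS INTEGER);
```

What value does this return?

-1140

`weekday 1` advances to the next Monday; 2016-01-02 is a Saturday, so it moves forward to 2016-01-04.
10 days remain in November 2012 after the 20th (30 − 20).
Full months from December 2012 through December 2015 contribute their day counts.
Then 4 days into January 2016.
Total: 10 + 31 + 31 + 28 + 31 + 30 + 31 + 30 + 31 + 31 + 30 + 31 + 30 + 31 + 31 + 28 + 31 + 30 + 31 + 30 + 31 + 31 + 30 + 31 + 30 + 31 + 31 + 28 + 31 + 30 + 31 + 30 + 31 + 31 + 30 + 31 + 30 + 31 + 4 = 1140.
The subtraction is earlier − later, so the result is −1140 → -1140.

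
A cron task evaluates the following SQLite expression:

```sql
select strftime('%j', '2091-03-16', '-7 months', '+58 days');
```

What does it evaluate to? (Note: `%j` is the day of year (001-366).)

286

First apply '-7 months', '+58 days': 2091-03-16 → 2090-10-13.
Day-of-year for 2090-10-13: days since 2090-01-01 inclusive = 286, zero-padded to 286.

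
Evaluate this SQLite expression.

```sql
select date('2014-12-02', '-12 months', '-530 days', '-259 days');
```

Adding -12 months to 2014-12-02 gives 2013-12-02.
Applying '-530 days' to 2013-12-02: counting 530 days back gives 2012-06-20.
Applying '-259 days' to 2012-06-20: counting 259 days back gives 2011-10-05.

2011-10-05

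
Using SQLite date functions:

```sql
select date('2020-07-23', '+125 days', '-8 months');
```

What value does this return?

2020-03-25

Applying '+125 days' to 2020-07-23: counting 125 days forward gives 2020-11-25.
Adding -8 months to 2020-11-25 gives 2020-03-25.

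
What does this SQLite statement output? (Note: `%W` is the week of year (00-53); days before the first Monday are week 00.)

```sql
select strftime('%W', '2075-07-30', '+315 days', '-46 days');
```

16

First apply '+315 days', '-46 days': 2075-07-30 → 2076-04-24.
2076-04-24 is a Friday. SQLite's %W counts Mondays since the year started; the result is 16.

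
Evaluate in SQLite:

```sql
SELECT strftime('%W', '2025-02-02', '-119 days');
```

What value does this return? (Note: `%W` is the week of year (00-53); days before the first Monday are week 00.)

40

First apply '-119 days': 2025-02-02 → 2024-10-06.
2024-10-06 is a Sunday. SQLite's %W counts Mondays since the year started; the result is 40.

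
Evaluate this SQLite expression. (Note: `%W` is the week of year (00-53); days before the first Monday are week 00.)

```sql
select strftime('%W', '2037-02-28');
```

2037-02-28 is a Saturday. SQLite's %W counts Mondays since the year started; the result is 08.

08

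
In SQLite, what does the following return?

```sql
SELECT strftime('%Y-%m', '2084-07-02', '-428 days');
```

2083-05

First apply '-428 days': 2084-07-02 → 2083-05-01.
`%Y-%m` extracts the year-month: 2083-05.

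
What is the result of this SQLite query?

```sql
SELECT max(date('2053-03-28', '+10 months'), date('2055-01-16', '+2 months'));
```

date('2053-03-28', '+10 months') → 2054-01-28.
date('2055-01-16', '+2 months') → 2055-03-16.
Later of the two is 2055-03-16.

2055-03-16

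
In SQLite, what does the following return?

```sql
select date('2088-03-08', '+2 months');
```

2088-05-08

Adding +2 months to 2088-03-08 gives 2088-05-08.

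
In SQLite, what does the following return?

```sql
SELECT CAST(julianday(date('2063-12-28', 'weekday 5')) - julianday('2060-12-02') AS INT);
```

`weekday 5` advances to the next Friday; 2063-12-28 is already a Friday, so it stays at 2063-12-28.
29 days remain in December 2060 after the 2nd (31 − 2).
Full months from January 2061 through November 2063 contribute their day counts.
Then 28 days into December 2063.
Total: 29 + 31 + 28 + 31 + 30 + 31 + 30 + 31 + 31 + 30 + 31 + 30 + 31 + 31 + 28 + 31 + 30 + 31 + 30 + 31 + 31 + 30 + 31 + 30 + 31 + 31 + 28 + 31 + 30 + 31 + 30 + 31 + 31 + 30 + 31 + 30 + 28 = 1121.

1121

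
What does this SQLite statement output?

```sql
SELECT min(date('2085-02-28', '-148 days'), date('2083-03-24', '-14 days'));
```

2083-03-10

date('2085-02-28', '-148 days') → 2084-10-03.
date('2083-03-24', '-14 days') → 2083-03-10.
Earlier of the two is 2083-03-10.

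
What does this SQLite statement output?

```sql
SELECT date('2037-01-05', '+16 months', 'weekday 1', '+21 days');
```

Adding +16 months to 2037-01-05 gives 2038-05-05.
`weekday 1` advances to the next Monday; 2038-05-05 is a Wednesday, so it moves forward to 2038-05-10.
Advancing 21 more days within May lands on 2038-05-31.

2038-05-31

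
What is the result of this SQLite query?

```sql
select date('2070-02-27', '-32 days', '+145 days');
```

2070-06-20

Going back 27 days from 2070-02-27 reaches 2070-01-31 (last day of January, 31 days).
Going back 5 days within January lands on 2070-01-26.
Applying '+145 days' to 2070-01-26: counting 145 days forward gives 2070-06-20.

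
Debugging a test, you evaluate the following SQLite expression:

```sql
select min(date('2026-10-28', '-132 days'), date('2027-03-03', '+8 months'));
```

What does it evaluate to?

date('2026-10-28', '-132 days') → 2026-06-18.
date('2027-03-03', '+8 months') → 2027-11-03.
Earlier of the two is 2026-06-18.

2026-06-18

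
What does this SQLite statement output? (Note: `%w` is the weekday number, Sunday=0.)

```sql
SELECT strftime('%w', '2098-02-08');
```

2098-02-08 is a Saturday; with Sunday=0 that is 6.

6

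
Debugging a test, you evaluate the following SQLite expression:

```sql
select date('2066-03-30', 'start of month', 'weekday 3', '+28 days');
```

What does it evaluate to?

2066-03-31

`start of month` rewinds 2066-03-30 to 2066-03-01.
`weekday 3` advances to the next Wednesday; 2066-03-01 is a Monday, so it moves forward to 2066-03-03.
Advancing 28 more days within March lands on 2066-03-31.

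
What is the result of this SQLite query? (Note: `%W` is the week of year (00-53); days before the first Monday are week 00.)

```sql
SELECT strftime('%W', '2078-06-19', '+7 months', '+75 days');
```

First apply '+7 months', '+75 days': 2078-06-19 → 2079-04-04.
2079-04-04 is a Tuesday. SQLite's %W counts Mondays since the year started; the result is 14.

14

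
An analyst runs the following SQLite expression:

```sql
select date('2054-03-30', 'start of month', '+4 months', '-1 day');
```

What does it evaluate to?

2054-06-30

`start of month` rewinds 2054-03-30 to 2054-03-01.
Adding +4 months to 2054-03-01 gives 2054-07-01.
Going back 1 day from 2054-07-01 reaches 2054-06-30 (last day of June, 30 days).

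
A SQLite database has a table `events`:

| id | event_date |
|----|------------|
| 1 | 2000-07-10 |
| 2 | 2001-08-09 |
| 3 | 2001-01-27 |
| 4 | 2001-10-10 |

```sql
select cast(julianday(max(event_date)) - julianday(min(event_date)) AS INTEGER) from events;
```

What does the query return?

457

MIN = 2000-07-10, MAX = 2001-10-10.
21 days remain in July 2000 after the 10th (31 − 10).
Full months from August 2000 through September 2001 contribute their day counts.
Then 10 days into October 2001.
Total: 21 + 31 + 30 + 31 + 30 + 31 + 31 + 28 + 31 + 30 + 31 + 30 + 31 + 31 + 30 + 10 = 457.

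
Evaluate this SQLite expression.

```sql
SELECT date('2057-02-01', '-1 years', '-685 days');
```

2054-03-18

Adding -1 year to 2057-02-01 gives 2056-02-01.
Applying '-685 days' to 2056-02-01: counting 685 days back gives 2054-03-18.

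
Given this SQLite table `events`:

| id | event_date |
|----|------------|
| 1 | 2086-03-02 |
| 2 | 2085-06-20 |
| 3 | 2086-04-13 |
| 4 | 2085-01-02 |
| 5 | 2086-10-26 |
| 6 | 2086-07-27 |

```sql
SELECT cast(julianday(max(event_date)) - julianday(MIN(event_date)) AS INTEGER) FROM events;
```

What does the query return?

MIN = 2085-01-02, MAX = 2086-10-26.
29 days remain in January 2085 after the 2nd (31 − 2).
Full months from February 2085 through September 2086 contribute their day counts.
Then 26 days into October 2086.
Total: 29 + 28 + 31 + 30 + 31 + 30 + 31 + 31 + 30 + 31 + 30 + 31 + 31 + 28 + 31 + 30 + 31 + 30 + 31 + 31 + 30 + 26 = 662.

662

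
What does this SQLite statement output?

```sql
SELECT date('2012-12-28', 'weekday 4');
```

2013-01-03

`weekday 4` advances to the next Thursday; 2012-12-28 is a Friday, so it moves forward to 2013-01-03.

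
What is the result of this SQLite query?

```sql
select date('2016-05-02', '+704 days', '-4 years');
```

Applying '+704 days' to 2016-05-02: counting 704 days forward gives 2018-04-06.
Adding -4 years to 2018-04-06 gives 2014-04-06.

2014-04-06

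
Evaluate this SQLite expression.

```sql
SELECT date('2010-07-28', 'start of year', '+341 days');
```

`start of year` rewinds 2010-07-28 to 2010-01-01.
Applying '+341 days' to 2010-01-01: counting 341 days forward gives 2010-12-08.

2010-12-08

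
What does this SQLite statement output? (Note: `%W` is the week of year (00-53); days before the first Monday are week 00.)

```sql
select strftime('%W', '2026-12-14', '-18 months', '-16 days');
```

First apply '-18 months', '-16 days': 2026-12-14 → 2025-05-29.
2025-05-29 is a Thursday. SQLite's %W counts Mondays since the year started; the result is 21.

21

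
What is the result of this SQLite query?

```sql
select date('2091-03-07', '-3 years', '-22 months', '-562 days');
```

Adding -3 years to 2091-03-07 gives 2088-03-07.
Adding -22 months to 2088-03-07 gives 2086-05-07.
Applying '-562 days' to 2086-05-07: counting 562 days back gives 2084-10-22.

2084-10-22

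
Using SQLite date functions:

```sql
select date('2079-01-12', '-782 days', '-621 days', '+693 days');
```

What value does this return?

2077-02-01

Applying '-782 days' to 2079-01-12: counting 782 days back gives 2076-11-21.
Applying '-621 days' to 2076-11-21: counting 621 days back gives 2075-03-11.
Applying '+693 days' to 2075-03-11: counting 693 days forward gives 2077-02-01.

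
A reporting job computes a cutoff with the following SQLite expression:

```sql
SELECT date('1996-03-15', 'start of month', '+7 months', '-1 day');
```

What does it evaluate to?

1996-09-30

`start of month` rewinds 1996-03-15 to 1996-03-01.
Adding +7 months to 1996-03-01 gives 1996-10-01.
Going back 1 day from 1996-10-01 reaches 1996-09-30 (last day of September, 30 days).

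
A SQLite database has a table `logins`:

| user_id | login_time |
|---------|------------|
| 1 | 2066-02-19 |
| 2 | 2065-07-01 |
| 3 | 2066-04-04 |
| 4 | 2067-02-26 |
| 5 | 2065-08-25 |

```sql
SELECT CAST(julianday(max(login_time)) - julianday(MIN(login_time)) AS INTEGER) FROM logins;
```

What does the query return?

605

MIN = 2065-07-01, MAX = 2067-02-26.
30 days remain in July 2065 after the 1st (31 − 1).
Full months from August 2065 through January 2067 contribute their day counts.
Then 26 days into February 2067.
Total: 30 + 31 + 30 + 31 + 30 + 31 + 31 + 28 + 31 + 30 + 31 + 30 + 31 + 31 + 30 + 31 + 30 + 31 + 31 + 26 = 605.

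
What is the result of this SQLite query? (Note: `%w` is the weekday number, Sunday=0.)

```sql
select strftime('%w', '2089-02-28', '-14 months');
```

0

First apply '-14 months': 2089-02-28 → 2087-12-28.
2087-12-28 is a Sunday; with Sunday=0 that is 0.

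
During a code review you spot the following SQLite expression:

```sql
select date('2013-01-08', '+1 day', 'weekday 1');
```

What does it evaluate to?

Advancing 1 more day within January lands on 2013-01-09.
`weekday 1` advances to the next Monday; 2013-01-09 is a Wednesday, so it moves forward to 2013-01-14.

2013-01-14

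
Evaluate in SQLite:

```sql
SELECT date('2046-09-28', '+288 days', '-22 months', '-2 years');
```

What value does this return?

2043-09-13

Applying '+288 days' to 2046-09-28: counting 288 days forward gives 2047-07-13.
Adding -22 months to 2047-07-13 gives 2045-09-13.
Adding -2 years to 2045-09-13 gives 2043-09-13.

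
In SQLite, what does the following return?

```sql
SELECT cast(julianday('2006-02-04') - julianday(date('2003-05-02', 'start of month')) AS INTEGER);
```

`start of month` rewinds 2003-05-02 to 2003-05-01.
30 days remain in May 2003 after the 1st (31 − 1).
Full months from June 2003 through January 2006 contribute their day counts.
Then 4 days into February 2006.
Total: 30 + 30 + 31 + 31 + 30 + 31 + 30 + 31 + 31 + 29 + 31 + 30 + 31 + 30 + 31 + 31 + 30 + 31 + 30 + 31 + 31 + 28 + 31 + 30 + 31 + 30 + 31 + 31 + 30 + 31 + 30 + 31 + 31 + 4 = 1010.

1010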